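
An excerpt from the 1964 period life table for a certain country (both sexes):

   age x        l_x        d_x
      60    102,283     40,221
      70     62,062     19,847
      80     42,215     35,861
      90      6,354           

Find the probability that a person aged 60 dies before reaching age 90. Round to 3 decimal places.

0.938

P(die before 90 | alive at 60) = 1 − l_90/l_60 = 1 − 6,354/102,283 = (95,929)/102,283 = 0.937878.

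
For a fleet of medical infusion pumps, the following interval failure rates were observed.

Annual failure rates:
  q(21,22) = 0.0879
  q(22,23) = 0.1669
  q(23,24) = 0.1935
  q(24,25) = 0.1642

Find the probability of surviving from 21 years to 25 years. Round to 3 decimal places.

Survival from 21 to 25 is the product of surviving each interval: (1 − 0.0879) × (1 − 0.1669) × (1 − 0.1935) × (1 − 0.1642).
= 0.9121 × 0.8331 × 0.8065 × 0.8358 = 0.512208.

0.512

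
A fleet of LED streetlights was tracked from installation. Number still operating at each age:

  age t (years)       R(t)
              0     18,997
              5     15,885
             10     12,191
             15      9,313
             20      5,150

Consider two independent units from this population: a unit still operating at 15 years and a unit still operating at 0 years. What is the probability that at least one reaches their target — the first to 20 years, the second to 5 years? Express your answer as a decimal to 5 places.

0.92677

p₁ = R(20)/R(15) = 5,150/9,313 = 0.552990; p₂ = R(5)/R(0) = 15,885/18,997 = 0.836185.
P(at least one) = 1 − (1−p₁)(1−p₂) = 1 − 0.447010 × 0.163815 = 0.926773.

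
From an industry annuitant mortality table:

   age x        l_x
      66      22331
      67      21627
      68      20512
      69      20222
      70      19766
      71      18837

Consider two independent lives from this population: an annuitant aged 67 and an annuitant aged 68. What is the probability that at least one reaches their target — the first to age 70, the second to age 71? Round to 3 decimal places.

p₁ = l_70/l_67 = 19766/21627 = 0.913950; p₂ = l_71/l_68 = 18837/20512 = 0.918340.
P(at least one) = 1 − (1−p₁)(1−p₂) = 1 − 0.086050 × 0.081660 = 0.992973.

0.993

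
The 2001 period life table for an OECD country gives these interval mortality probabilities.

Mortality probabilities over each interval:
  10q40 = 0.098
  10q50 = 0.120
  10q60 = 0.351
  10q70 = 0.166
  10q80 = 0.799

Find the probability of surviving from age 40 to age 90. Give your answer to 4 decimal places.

0.0864

The overall survival probability is (1 − 0.098) × (1 − 0.120) × (1 − 0.351) × (1 − 0.166) × (1 − 0.799).
= 0.902 × 0.880 × 0.649 × 0.834 × 0.201 = 0.086357.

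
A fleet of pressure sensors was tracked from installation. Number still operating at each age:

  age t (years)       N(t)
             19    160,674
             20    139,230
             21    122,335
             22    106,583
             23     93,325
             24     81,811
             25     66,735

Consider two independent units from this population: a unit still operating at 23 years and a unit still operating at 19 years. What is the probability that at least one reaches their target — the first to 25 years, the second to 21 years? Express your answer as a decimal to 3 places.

p₁ = N(25)/N(23) = 66,735/93,325 = 0.715082; p₂ = N(21)/N(19) = 122,335/160,674 = 0.761386.
P(at least one) = 1 − (1−p₁)(1−p₂) = 1 − 0.284918 × 0.238614 = 0.932015.

0.932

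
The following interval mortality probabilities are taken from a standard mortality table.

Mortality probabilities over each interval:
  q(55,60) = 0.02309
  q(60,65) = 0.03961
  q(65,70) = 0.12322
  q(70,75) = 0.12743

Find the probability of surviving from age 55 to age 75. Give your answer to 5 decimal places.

Survival from 55 to 75 is the product of surviving each interval: (1 − 0.02309) × (1 − 0.03961) × (1 − 0.12322) × (1 − 0.12743).
= 0.97691 × 0.96039 × 0.87678 × 0.87257 = 0.717783.

0.71778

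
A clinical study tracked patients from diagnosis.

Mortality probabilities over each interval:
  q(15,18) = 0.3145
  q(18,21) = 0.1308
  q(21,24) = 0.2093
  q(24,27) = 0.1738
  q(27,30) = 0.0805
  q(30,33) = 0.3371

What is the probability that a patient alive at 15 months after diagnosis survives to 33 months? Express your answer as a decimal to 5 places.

0.23726

P(survive 15→33) = (1 − 0.3145) × (1 − 0.1308) × (1 − 0.2093) × (1 − 0.1738) × (1 − 0.0805) × (1 − 0.3371).
= 0.6855 × 0.8692 × 0.7907 × 0.8262 × 0.9195 × 0.6629 = 0.237260.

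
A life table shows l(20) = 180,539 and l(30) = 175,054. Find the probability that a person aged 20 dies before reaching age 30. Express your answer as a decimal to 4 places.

0.0304

P(die before 30 | alive at 20) = 1 − l(30)/l(20) = 1 − 175,054/180,539 = (5,485)/180,539 = 0.030381.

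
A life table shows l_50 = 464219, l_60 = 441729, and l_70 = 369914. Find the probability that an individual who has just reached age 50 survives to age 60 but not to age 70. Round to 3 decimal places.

We want 10|10q50 = (l_60 − l_70)/l_50.
This is the probability of reaching 60 but not 70, conditional on being alive at 50: (l_60 − l_70) / l_50.
= (441729 − 369914) / 464219 = 71815 / 464219 = 0.154701.

0.155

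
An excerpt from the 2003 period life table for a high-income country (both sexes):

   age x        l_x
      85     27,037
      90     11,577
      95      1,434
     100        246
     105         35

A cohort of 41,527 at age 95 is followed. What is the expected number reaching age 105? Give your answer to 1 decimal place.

The relevant probability is 35/1,434 = 0.024407.
Expected number = 41,527 × 0.024407 = 1013.6.

1013.6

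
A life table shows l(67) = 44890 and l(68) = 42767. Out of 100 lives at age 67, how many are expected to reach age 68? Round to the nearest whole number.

95

The relevant probability is 42767/44890 = 0.952707.
Expected number = 100 × 0.952707 = 95.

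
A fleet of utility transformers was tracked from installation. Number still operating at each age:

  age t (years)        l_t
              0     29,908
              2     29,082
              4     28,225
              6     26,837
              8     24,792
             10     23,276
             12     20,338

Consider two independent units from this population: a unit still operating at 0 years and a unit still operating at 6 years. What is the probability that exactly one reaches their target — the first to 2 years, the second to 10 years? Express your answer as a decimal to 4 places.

p₁ = l_2/l_0 = 29,082/29,908 = 0.972382; p₂ = l_10/l_6 = 23,276/26,837 = 0.867310.
P(exactly one) = p₁(1−p₂) + (1−p₁)p₂ = 0.129025 + 0.023953 = 0.152979.

0.1530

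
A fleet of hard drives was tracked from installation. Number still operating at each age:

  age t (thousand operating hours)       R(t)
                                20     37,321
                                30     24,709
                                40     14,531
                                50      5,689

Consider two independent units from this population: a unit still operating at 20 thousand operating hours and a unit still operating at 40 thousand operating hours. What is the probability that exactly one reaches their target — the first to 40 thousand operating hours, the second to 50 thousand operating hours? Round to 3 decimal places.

p₁ = R(40)/R(20) = 14,531/37,321 = 0.389352; p₂ = R(50)/R(40) = 5,689/14,531 = 0.391508.
P(exactly one) = p₁(1−p₂) + (1−p₁)p₂ = 0.236918 + 0.239074 = 0.475991.

0.476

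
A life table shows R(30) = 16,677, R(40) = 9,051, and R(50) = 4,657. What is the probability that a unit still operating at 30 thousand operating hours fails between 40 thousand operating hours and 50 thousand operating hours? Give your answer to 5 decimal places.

0.26348

This is the probability of reaching 40 but not 50, conditional on being operational at 30: (R(40) − R(50)) / R(30).
= (9,051 − 4,657) / 16,677 = 4,394 / 16,677 = 0.263477.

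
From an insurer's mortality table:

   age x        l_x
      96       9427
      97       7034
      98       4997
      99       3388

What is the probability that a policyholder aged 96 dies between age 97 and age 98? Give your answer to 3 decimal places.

0.216

This is the probability of reaching 97 but not 98, conditional on being alive at 96: (l_97 − l_98) / l_96.
= (7034 − 4997) / 9427 = 2037 / 9427 = 0.216081.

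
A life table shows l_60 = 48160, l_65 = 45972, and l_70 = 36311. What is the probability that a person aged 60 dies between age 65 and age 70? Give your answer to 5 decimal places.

0.20060

This is the probability of reaching 65 but not 70, conditional on being alive at 60: (l_65 − l_70) / l_60.
= (45972 − 36311) / 48160 = 9661 / 48160 = 0.200602.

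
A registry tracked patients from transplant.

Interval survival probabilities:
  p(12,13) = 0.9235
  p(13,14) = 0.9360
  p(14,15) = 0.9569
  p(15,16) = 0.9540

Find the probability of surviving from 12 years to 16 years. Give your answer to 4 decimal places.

P(survive 12→16) = 0.9235 × 0.9360 × 0.9569 × 0.9540.
= 0.789092.

0.7891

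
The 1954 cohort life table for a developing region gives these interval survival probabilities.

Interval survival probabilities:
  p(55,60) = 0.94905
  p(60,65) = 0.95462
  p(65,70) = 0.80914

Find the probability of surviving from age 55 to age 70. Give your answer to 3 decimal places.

0.733

P(survive 55→70) = 0.94905 × 0.95462 × 0.80914.
= 0.733066.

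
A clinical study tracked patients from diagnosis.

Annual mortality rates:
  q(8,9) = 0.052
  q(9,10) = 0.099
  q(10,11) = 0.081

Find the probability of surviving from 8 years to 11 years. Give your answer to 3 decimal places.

0.785

Survival from 8 to 11 is the product of surviving each interval: (1 − 0.052) × (1 − 0.099) × (1 − 0.081).
= 0.948 × 0.901 × 0.919 = 0.784962.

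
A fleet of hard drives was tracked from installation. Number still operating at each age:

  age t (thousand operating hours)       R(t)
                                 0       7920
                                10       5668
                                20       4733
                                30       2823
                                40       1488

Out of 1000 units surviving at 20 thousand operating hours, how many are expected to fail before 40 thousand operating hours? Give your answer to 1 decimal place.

685.6

The relevant probability is 1 − 1488/4733 = 0.685612.
Expected number = 1000 × 0.685612 = 685.6.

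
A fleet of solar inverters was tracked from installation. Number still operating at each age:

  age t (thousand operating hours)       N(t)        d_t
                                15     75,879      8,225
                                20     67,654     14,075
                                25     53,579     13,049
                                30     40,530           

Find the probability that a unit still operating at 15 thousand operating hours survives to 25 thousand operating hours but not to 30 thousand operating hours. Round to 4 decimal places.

0.1720

This is the probability of reaching 25 but not 30, conditional on being operational at 15: (N(25) − N(30)) / N(15).
= (53,579 − 40,530) / 75,879 = 13,049 / 75,879 = 0.171971.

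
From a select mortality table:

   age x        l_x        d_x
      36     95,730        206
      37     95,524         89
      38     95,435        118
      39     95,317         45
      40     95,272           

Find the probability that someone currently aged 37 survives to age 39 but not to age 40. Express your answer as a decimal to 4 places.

0.0005

We want 2|1q37 = (l_39 − l_40)/l_37.
This is the probability of reaching 39 but not 40, conditional on being alive at 37: (l_39 − l_40) / l_37.
= (95,317 − 95,272) / 95,524 = 45 / 95,524 = 0.000471.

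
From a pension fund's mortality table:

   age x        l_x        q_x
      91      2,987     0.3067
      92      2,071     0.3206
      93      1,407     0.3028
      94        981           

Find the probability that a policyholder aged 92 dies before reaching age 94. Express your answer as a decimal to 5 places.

P(die before 94 | alive at 92) = 1 − l_94/l_92 = 1 − 981/2,071 = (1,090)/2,071 = 0.526316.

0.52632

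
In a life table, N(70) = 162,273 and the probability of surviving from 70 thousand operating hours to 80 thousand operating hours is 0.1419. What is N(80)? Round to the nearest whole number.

N(80) = N(70) × p = 162,273 × 0.1419 = 23027.

23027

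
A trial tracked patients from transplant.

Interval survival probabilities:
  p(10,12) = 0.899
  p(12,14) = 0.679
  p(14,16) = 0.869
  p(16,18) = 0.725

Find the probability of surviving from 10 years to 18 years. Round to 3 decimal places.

Survival from 10 to 18 is the product of surviving each interval: 0.899 × 0.679 × 0.869 × 0.725.
= 0.384580.

0.385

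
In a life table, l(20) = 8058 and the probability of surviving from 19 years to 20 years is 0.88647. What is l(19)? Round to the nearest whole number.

9090

l(19) = l(20) / p = 8058 / 0.88647 = 9090.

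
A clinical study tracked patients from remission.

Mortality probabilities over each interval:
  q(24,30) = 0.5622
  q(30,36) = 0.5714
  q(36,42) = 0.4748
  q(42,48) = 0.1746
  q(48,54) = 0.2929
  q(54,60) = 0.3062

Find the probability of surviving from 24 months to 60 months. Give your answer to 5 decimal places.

0.03991

The overall survival probability is (1 − 0.5622) × (1 − 0.5714) × (1 − 0.4748) × (1 − 0.1746) × (1 − 0.2929) × (1 − 0.3062).
= 0.4378 × 0.4286 × 0.5252 × 0.8254 × 0.7071 × 0.6938 = 0.039905.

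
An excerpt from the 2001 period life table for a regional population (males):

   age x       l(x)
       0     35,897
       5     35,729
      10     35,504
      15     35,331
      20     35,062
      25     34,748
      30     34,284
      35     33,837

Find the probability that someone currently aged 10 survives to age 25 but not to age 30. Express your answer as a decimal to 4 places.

This is the probability of reaching 25 but not 30, conditional on being alive at 10: (l(25) − l(30)) / l(10).
= (34,748 − 34,284) / 35,504 = 464 / 35,504 = 0.013069.

0.0131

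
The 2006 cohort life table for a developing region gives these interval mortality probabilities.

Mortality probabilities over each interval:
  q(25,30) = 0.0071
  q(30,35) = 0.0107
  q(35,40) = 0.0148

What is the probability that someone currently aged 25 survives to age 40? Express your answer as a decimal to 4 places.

Chaining the interval survival probabilities: (1 − 0.0071) × (1 − 0.0107) × (1 − 0.0148).
= 0.9929 × 0.9893 × 0.9852 = 0.967738.

0.9677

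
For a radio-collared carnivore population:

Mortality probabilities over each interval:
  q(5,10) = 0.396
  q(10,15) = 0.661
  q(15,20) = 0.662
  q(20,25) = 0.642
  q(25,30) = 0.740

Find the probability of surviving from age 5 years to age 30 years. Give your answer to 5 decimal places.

0.00644

Survival from 5 to 30 is the product of surviving each interval: (1 − 0.396) × (1 − 0.661) × (1 − 0.662) × (1 − 0.642) × (1 − 0.740).
= 0.604 × 0.339 × 0.338 × 0.358 × 0.260 = 0.006442.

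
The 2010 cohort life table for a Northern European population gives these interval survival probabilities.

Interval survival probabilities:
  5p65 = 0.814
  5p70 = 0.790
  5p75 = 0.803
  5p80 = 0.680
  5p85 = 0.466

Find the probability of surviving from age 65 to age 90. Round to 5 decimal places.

25p65 = 0.814 × 0.790 × 0.803 × 0.680 × 0.466.
= 0.163630.

0.16363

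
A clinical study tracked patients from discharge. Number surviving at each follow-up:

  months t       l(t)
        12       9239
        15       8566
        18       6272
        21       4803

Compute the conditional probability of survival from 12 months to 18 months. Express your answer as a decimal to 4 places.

0.6789

The conditional survival probability is l(18)/l(12) = 6272/9239 = 0.678861.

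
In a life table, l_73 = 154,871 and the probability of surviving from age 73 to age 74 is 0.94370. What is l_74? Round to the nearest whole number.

146152

l_74 = l_73 × p = 154,871 × 0.94370 = 146152.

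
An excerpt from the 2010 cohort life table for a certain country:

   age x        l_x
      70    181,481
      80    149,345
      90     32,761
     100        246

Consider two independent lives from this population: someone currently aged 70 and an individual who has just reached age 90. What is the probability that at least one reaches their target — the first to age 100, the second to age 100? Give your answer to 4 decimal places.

0.0089

p₁ = l_100/l_70 = 246/181,481 = 0.001356; p₂ = l_100/l_90 = 246/32,761 = 0.007509.
P(at least one) = 1 − (1−p₁)(1−p₂) = 1 − 0.998644 × 0.992491 = 0.008855.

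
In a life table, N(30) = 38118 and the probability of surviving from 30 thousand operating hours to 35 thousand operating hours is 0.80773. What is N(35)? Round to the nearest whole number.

N(35) = N(30) × p = 38118 × 0.80773 = 30789.

30789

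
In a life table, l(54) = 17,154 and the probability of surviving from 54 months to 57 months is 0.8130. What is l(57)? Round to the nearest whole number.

13946

l(57) = l(54) × p = 17,154 × 0.8130 = 13946.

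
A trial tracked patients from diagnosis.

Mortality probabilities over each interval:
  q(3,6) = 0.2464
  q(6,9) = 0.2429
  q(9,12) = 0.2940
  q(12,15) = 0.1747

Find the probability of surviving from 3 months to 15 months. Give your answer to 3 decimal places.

0.332

The overall survival probability is (1 − 0.2464) × (1 − 0.2429) × (1 − 0.2940) × (1 − 0.1747).
= 0.7536 × 0.7571 × 0.7060 × 0.8253 = 0.332438.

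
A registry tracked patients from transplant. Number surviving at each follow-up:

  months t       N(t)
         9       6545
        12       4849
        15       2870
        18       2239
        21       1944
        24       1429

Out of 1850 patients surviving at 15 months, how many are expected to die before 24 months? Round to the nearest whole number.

929

The relevant probability is 1 − 1429/2870 = 0.502091.
Expected number = 1850 × 0.502091 = 929.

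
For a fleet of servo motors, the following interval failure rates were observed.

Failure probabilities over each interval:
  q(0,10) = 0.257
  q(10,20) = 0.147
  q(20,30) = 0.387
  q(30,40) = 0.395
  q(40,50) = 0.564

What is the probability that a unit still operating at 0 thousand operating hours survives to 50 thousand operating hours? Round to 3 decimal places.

0.102

Survival from 0 to 50 is the product of surviving each interval: (1 − 0.257) × (1 − 0.147) × (1 − 0.387) × (1 − 0.395) × (1 − 0.564).
= 0.743 × 0.853 × 0.613 × 0.605 × 0.436 = 0.102480.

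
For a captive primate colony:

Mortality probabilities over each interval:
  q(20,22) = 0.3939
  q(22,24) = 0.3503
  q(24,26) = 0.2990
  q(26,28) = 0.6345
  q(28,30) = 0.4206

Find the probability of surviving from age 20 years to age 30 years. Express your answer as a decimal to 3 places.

0.058

Survival from 20 to 30 is the product of surviving each interval: (1 − 0.3939) × (1 − 0.3503) × (1 − 0.2990) × (1 − 0.6345) × (1 − 0.4206).
= 0.6061 × 0.6497 × 0.7010 × 0.3655 × 0.5794 = 0.058458.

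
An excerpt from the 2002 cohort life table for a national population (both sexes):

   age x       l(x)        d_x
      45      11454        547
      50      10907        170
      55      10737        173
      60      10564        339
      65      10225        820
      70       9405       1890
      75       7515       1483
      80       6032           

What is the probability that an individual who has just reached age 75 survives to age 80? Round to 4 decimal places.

0.8027

The conditional survival probability is l(80)/l(75) = 6032/7515 = 0.802661.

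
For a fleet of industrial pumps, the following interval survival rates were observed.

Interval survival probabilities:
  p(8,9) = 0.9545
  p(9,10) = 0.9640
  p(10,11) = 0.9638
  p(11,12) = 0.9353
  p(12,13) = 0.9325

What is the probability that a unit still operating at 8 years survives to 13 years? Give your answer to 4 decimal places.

Survival from 8 to 13 is the product of surviving each interval: 0.9545 × 0.9640 × 0.9638 × 0.9353 × 0.9325.
= 0.773463.

0.7735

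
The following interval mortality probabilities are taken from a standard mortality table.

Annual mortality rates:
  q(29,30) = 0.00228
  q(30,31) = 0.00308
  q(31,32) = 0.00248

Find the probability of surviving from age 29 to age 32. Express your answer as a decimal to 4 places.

0.9922

Survival from 29 to 32 is the product of surviving each interval: (1 − 0.00228) × (1 − 0.00308) × (1 − 0.00248).
= 0.99772 × 0.99692 × 0.99752 = 0.992180.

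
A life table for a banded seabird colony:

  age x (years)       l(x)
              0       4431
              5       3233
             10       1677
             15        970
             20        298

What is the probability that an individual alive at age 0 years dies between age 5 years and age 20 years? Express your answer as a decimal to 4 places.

This is the probability of reaching 5 but not 20, conditional on being alive at 0: (l(5) − l(20)) / l(0).
= (3233 − 298) / 4431 = 2935 / 4431 = 0.662379.

0.6624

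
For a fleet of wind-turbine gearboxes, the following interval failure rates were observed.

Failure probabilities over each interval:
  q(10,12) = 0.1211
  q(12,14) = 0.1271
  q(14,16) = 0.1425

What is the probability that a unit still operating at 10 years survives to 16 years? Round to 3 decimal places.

The overall survival probability is (1 − 0.1211) × (1 − 0.1271) × (1 − 0.1425).
= 0.8789 × 0.8729 × 0.8575 = 0.657867.

0.658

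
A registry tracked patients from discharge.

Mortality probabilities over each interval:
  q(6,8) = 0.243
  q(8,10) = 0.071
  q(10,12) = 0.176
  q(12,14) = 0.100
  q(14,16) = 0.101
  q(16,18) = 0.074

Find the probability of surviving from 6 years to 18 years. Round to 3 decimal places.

Chaining the interval survival probabilities: (1 − 0.243) × (1 − 0.071) × (1 − 0.176) × (1 − 0.100) × (1 − 0.101) × (1 − 0.074).
= 0.757 × 0.929 × 0.824 × 0.900 × 0.899 × 0.926 = 0.434162.

0.434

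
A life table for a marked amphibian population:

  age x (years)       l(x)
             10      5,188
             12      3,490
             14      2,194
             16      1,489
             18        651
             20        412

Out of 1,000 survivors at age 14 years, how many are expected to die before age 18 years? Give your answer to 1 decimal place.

The relevant probability is 1 − 651/2,194 = 0.703282.
Expected number = 1,000 × 0.703282 = 703.3.

703.3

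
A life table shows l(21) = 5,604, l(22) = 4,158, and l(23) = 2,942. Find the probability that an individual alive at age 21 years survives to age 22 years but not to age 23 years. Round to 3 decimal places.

0.217

This is the probability of reaching 22 but not 23, conditional on being alive at 21: (l(22) − l(23)) / l(21).
= (4,158 − 2,942) / 5,604 = 1,216 / 5,604 = 0.216988.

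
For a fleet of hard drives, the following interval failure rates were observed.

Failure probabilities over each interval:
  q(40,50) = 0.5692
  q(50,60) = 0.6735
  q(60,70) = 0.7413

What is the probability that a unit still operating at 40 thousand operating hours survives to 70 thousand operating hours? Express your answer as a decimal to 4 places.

Chaining the interval survival probabilities: (1 − 0.5692) × (1 − 0.6735) × (1 − 0.7413).
= 0.4308 × 0.3265 × 0.2587 = 0.036388.

0.0364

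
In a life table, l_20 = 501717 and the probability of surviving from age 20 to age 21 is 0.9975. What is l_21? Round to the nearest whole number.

500463

l_21 = l_20 × p = 501717 × 0.9975 = 500463.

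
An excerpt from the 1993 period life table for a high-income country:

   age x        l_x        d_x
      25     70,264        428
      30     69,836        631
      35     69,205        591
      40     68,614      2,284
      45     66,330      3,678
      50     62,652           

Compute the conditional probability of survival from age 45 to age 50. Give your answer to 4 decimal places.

The conditional survival probability is l_50/l_45 = 62,652/66,330 = 0.944550.

0.9445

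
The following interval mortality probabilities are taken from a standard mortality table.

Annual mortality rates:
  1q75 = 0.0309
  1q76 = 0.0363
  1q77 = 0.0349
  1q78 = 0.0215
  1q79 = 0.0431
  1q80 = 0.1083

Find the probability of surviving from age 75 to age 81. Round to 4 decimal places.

Survival from 75 to 81 is the product of surviving each interval: (1 − 0.0309) × (1 − 0.0363) × (1 − 0.0349) × (1 − 0.0215) × (1 − 0.0431) × (1 − 0.1083).
= 0.9691 × 0.9637 × 0.9651 × 0.9785 × 0.9569 × 0.8917 = 0.752539.

0.7525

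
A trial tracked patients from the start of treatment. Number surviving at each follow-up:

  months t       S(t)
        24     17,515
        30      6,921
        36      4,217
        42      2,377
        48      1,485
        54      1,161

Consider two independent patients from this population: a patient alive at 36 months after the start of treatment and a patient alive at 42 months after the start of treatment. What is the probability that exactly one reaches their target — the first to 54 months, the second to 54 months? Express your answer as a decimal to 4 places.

0.4948

p₁ = S(54)/S(36) = 1,161/4,217 = 0.275314; p₂ = S(54)/S(42) = 1,161/2,377 = 0.488431.
P(exactly one) = p₁(1−p₂) + (1−p₁)p₂ = 0.140842 + 0.353959 = 0.494801.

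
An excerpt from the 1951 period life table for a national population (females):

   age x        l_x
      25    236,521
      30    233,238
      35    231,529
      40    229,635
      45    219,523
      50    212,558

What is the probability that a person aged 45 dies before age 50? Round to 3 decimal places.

0.032

P(die before 50 | alive at 45) = 1 − l_50/l_45 = 1 − 212,558/219,523 = (6,965)/219,523 = 0.031728.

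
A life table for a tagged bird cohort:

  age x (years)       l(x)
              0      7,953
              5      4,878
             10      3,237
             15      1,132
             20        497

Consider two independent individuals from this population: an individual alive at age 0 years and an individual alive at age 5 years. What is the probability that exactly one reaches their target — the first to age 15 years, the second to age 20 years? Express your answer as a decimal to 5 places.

0.21522

p₁ = l(15)/l(0) = 1,132/7,953 = 0.142336; p₂ = l(20)/l(5) = 497/4,878 = 0.101886.
P(exactly one) = p₁(1−p₂) + (1−p₁)p₂ = 0.127834 + 0.087384 = 0.215218.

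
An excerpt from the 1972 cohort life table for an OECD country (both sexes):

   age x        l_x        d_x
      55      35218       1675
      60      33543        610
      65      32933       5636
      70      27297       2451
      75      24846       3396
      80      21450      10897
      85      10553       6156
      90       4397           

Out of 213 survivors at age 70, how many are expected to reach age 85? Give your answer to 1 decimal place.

82.3

The relevant probability is 10553/27297 = 0.386599.
Expected number = 213 × 0.386599 = 82.3.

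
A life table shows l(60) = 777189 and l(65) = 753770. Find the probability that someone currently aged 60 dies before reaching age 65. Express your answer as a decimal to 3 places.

P(die before 65 | alive at 60) = 1 − l(65)/l(60) = 1 − 753770/777189 = (23419)/777189 = 0.030133.

0.030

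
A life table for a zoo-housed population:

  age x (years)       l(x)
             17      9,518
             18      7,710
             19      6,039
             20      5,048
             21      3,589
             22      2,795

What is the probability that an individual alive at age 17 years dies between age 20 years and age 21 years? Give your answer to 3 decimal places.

0.153

This is the probability of reaching 20 but not 21, conditional on being alive at 17: (l(20) − l(21)) / l(17).
= (5,048 − 3,589) / 9,518 = 1,459 / 9,518 = 0.153289.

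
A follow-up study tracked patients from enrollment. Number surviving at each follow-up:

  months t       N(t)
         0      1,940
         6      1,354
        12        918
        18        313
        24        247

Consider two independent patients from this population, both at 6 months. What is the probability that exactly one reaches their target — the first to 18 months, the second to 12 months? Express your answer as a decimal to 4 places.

p₁ = N(18)/N(6) = 313/1,354 = 0.231167; p₂ = N(12)/N(6) = 918/1,354 = 0.677991.
P(exactly one) = p₁(1−p₂) + (1−p₁)p₂ = 0.074438 + 0.521262 = 0.595700.

0.5957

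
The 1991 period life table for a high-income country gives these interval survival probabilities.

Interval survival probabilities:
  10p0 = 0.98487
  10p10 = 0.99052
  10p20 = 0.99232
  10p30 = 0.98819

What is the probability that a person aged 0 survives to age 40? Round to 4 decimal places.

40p0 = 0.98487 × 0.99052 × 0.99232 × 0.98819.
= 0.956609.

0.9566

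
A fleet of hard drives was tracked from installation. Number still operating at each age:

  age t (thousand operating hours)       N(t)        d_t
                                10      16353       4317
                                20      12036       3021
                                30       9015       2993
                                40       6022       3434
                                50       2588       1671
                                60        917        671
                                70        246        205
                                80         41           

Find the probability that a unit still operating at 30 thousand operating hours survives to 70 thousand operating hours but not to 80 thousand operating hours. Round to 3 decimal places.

This is the probability of reaching 70 but not 80, conditional on being operational at 30: (N(70) − N(80)) / N(30).
= (246 − 41) / 9015 = 205 / 9015 = 0.022740.

0.023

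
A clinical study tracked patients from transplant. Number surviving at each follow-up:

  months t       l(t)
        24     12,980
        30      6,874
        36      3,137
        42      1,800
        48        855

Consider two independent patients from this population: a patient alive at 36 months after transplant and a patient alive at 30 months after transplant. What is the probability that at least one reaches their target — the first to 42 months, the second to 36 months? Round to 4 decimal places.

0.7683

p₁ = l(42)/l(36) = 1,800/3,137 = 0.573797; p₂ = l(36)/l(30) = 3,137/6,874 = 0.456357.
P(at least one) = 1 − (1−p₁)(1−p₂) = 1 − 0.426203 × 0.543643 = 0.768298.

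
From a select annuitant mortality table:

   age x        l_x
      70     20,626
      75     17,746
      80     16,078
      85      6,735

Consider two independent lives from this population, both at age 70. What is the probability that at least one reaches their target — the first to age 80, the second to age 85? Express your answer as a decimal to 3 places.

p₁ = l_80/l_70 = 16,078/20,626 = 0.779502; p₂ = l_85/l_70 = 6,735/20,626 = 0.326530.
P(at least one) = 1 − (1−p₁)(1−p₂) = 1 − 0.220498 × 0.673470 = 0.851501.

0.852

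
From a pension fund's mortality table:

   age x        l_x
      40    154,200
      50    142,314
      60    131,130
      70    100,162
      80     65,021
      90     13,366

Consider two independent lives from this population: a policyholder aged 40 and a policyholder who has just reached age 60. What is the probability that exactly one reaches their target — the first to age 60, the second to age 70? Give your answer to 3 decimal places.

p₁ = l_60/l_40 = 131,130/154,200 = 0.850389; p₂ = l_70/l_60 = 100,162/131,130 = 0.763837.
P(exactly one) = p₁(1−p₂) + (1−p₁)p₂ = 0.200830 + 0.114278 = 0.315109.

0.315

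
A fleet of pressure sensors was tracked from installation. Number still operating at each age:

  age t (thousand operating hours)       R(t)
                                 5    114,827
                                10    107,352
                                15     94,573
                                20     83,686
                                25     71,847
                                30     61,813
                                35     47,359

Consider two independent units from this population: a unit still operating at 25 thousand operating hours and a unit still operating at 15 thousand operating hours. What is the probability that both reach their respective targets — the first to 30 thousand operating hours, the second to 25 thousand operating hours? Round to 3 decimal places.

0.654

p₁ = R(30)/R(25) = 61,813/71,847 = 0.860342; p₂ = R(25)/R(15) = 71,847/94,573 = 0.759699.
P(both) = p₁ × p₂ = 0.860342 × 0.759699 = 0.653601.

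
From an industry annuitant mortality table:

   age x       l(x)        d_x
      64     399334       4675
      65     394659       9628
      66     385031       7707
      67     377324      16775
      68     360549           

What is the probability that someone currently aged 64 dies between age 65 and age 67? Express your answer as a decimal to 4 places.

This is the probability of reaching 65 but not 67, conditional on being alive at 64: (l(65) − l(67)) / l(64).
= (394659 − 377324) / 399334 = 17335 / 399334 = 0.043410.

0.0434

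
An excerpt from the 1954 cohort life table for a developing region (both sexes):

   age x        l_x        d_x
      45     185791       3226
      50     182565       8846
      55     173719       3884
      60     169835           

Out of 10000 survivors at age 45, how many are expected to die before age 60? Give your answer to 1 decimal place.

The relevant probability is 1 − 169835/185791 = 0.085881.
Expected number = 10000 × 0.085881 = 858.8.

858.8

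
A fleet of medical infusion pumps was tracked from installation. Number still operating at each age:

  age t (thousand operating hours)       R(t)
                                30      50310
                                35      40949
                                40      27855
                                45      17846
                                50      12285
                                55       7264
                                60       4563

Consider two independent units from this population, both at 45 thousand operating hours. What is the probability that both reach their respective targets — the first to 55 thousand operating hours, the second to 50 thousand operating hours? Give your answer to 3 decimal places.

0.280

p₁ = R(55)/R(45) = 7264/17846 = 0.407038; p₂ = R(50)/R(45) = 12285/17846 = 0.688390.
P(both) = p₁ × p₂ = 0.407038 × 0.688390 = 0.280201.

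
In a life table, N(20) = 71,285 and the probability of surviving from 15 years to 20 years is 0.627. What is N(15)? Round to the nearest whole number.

N(15) = N(20) / p = 71,285 / 0.627 = 113692.

113692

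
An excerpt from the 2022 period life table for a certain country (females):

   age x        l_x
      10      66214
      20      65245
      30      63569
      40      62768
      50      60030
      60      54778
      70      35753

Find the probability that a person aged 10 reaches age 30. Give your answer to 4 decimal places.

0.9601

We want 20p10 = l_30/l_10.
The conditional survival probability is l_30/l_10 = 63569/66214 = 0.960054.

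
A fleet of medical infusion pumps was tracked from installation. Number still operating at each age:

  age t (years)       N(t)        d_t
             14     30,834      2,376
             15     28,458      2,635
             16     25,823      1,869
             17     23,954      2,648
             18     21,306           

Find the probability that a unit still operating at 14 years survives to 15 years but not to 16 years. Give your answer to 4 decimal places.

0.0855

This is the probability of reaching 15 but not 16, conditional on being operational at 14: (N(15) − N(16)) / N(14).
= (28,458 − 25,823) / 30,834 = 2,635 / 30,834 = 0.085458.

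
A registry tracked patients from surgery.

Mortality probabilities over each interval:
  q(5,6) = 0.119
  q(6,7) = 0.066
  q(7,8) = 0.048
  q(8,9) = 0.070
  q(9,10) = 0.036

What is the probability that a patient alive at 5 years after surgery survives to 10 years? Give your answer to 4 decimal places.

Survival from 5 to 10 is the product of surviving each interval: (1 − 0.119) × (1 − 0.066) × (1 − 0.048) × (1 − 0.070) × (1 − 0.036).
= 0.881 × 0.934 × 0.952 × 0.930 × 0.964 = 0.702295.

0.7023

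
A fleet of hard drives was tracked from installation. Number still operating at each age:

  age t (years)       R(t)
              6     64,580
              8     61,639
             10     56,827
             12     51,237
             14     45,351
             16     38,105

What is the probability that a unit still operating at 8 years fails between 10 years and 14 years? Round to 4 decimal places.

This is the probability of reaching 10 but not 14, conditional on being operational at 8: (R(10) − R(14)) / R(8).
= (56,827 − 45,351) / 61,639 = 11,476 / 61,639 = 0.186181.

0.1862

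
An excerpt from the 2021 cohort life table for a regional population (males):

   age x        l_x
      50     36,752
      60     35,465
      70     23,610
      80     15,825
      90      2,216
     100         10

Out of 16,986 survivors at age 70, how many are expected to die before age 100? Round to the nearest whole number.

16979

The relevant probability is 1 − 10/23,610 = 0.999576.
Expected number = 16,986 × 0.999576 = 16979.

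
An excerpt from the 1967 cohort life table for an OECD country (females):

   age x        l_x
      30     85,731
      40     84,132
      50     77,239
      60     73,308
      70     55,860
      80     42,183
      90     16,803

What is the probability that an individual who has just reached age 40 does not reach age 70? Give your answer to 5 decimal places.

P(die before 70 | alive at 40) = 1 − l_70/l_40 = 1 − 55,860/84,132 = (28,272)/84,132 = 0.336043.

0.33604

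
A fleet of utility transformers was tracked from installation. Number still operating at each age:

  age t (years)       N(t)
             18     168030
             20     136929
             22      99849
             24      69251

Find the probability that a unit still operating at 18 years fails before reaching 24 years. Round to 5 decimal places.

P(fail before 24 | operational at 18) = 1 − N(24)/N(18) = 1 − 69251/168030 = (98779)/168030 = 0.587865.

0.58787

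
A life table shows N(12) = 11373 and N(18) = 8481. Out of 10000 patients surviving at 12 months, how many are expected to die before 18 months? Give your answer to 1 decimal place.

2542.9

The relevant probability is 1 − 8481/11373 = 0.254286.
Expected number = 10000 × 0.254286 = 2542.9.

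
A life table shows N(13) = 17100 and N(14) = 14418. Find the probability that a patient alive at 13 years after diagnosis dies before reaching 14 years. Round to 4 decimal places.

P(die before 14 | alive at 13) = 1 − N(14)/N(13) = 1 − 14418/17100 = (2682)/17100 = 0.156842.

0.1568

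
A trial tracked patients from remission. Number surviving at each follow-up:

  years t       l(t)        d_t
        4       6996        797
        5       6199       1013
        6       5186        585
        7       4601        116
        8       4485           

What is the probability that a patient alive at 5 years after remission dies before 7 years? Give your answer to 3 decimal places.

P(die before 7 | alive at 5) = 1 − l(7)/l(5) = 1 − 4601/6199 = (1598)/6199 = 0.257784.

0.258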